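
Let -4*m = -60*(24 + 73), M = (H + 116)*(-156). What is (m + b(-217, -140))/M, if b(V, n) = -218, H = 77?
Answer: -1237/30108 ≈ -0.041085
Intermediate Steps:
M = -30108 (M = (77 + 116)*(-156) = 193*(-156) = -30108)
m = 1455 (m = -(-15)*(24 + 73) = -(-15)*97 = -¼*(-5820) = 1455)
(m + b(-217, -140))/M = (1455 - 218)/(-30108) = 1237*(-1/30108) = -1237/30108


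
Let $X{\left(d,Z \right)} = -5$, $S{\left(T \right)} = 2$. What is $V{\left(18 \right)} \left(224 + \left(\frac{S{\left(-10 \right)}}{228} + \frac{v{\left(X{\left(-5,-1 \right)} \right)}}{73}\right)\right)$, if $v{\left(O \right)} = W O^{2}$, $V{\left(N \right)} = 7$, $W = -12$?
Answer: $\frac{12810007}{8322} \approx 1539.3$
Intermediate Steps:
$v{\left(O \right)} = - 12 O^{2}$
$V{\left(18 \right)} \left(224 + \left(\frac{S{\left(-10 \right)}}{228} + \frac{v{\left(X{\left(-5,-1 \right)} \right)}}{73}\right)\right) = 7 \left(224 + \left(\frac{2}{228} + \frac{\left(-12\right) \left(-5\right)^{2}}{73}\right)\right) = 7 \left(224 + \left(2 \cdot \frac{1}{228} + \left(-12\right) 25 \cdot \frac{1}{73}\right)\right) = 7 \left(224 + \left(\frac{1}{114} - \frac{300}{73}\right)\right) = 7 \left(224 - \frac{34127}{8322}\right) = 7 \cdot \frac{1830001}{8322} = \frac{12810007}{8322}$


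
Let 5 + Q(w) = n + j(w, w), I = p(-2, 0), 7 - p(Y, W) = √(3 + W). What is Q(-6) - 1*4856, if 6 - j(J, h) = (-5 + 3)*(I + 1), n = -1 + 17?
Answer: -4823 - 2*√3 ≈ -4826.5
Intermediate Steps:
p(Y, W) = 7 - √(3 + W)
I = 7 - √3 (I = 7 - √(3 + 0) = 7 - √3 ≈ 5.2680)
n = 16
j(J, h) = 22 - 2*√3 (j(J, h) = 6 - (-5 + 3)*((7 - √3) + 1) = 6 - (-2)*(8 - √3) = 6 - (-16 + 2*√3) = 6 + (16 - 2*√3) = 22 - 2*√3)
Q(w) = 33 - 2*√3 (Q(w) = -5 + (16 + (22 - 2*√3)) = -5 + (38 - 2*√3) = 33 - 2*√3)
Q(-6) - 1*4856 = (33 - 2*√3) - 1*4856 = (33 - 2*√3) - 4856 = -4823 - 2*√3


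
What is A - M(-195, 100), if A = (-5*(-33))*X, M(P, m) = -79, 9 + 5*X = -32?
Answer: -1274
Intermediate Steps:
X = -41/5 (X = -9/5 + (1/5)*(-32) = -9/5 - 32/5 = -41/5 ≈ -8.2000)
A = -1353 (A = -5*(-33)*(-41/5) = 165*(-41/5) = -1353)
A - M(-195, 100) = -1353 - 1*(-79) = -1353 + 79 = -1274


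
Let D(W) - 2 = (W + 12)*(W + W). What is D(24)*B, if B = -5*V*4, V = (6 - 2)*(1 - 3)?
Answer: 276800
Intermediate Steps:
V = -8 (V = 4*(-2) = -8)
D(W) = 2 + 2*W*(12 + W) (D(W) = 2 + (W + 12)*(W + W) = 2 + (12 + W)*(2*W) = 2 + 2*W*(12 + W))
B = 160 (B = -5*(-8)*4 = 40*4 = 160)
D(24)*B = (2 + 2*24² + 24*24)*160 = (2 + 2*576 + 576)*160 = (2 + 1152 + 576)*160 = 1730*160 = 276800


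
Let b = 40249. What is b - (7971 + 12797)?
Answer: 19481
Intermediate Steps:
b - (7971 + 12797) = 40249 - (7971 + 12797) = 40249 - 1*20768 = 40249 - 20768 = 19481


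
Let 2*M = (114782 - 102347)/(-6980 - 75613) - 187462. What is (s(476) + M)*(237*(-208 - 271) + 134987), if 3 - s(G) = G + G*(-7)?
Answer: -53698615978988/27531 ≈ -1.9505e+9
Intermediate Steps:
M = -5161020467/55062 (M = ((114782 - 102347)/(-6980 - 75613) - 187462)/2 = (12435/(-82593) - 187462)/2 = (12435*(-1/82593) - 187462)/2 = (-4145/27531 - 187462)/2 = (1/2)*(-5161020467/27531) = -5161020467/55062 ≈ -93731.)
s(G) = 3 + 6*G (s(G) = 3 - (G + G*(-7)) = 3 - (G - 7*G) = 3 - (-6)*G = 3 + 6*G)
(s(476) + M)*(237*(-208 - 271) + 134987) = ((3 + 6*476) - 5161020467/55062)*(237*(-208 - 271) + 134987) = ((3 + 2856) - 5161020467/55062)*(237*(-479) + 134987) = (2859 - 5161020467/55062)*(-113523 + 134987) = -5003598209/55062*21464 = -53698615978988/27531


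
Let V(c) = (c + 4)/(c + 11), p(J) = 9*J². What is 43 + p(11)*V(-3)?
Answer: 1433/8 ≈ 179.13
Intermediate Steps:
V(c) = (4 + c)/(11 + c)
43 + p(11)*V(-3) = 43 + (9*11²)*((4 - 3)/(11 - 3)) = 43 + (9*121)*(1/8) = 43 + 1089*((⅛)*1) = 43 + 1089*(⅛) = 43 + 1089/8 = 1433/8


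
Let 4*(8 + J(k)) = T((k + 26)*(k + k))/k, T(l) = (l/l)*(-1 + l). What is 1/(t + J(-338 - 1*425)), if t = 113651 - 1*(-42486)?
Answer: 3052/475381047 ≈ 6.4201e-6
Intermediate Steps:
T(l) = -1 + l (T(l) = 1*(-1 + l) = -1 + l)
t = 156137 (t = 113651 + 42486 = 156137)
J(k) = -8 + (-1 + 2*k*(26 + k))/(4*k) (J(k) = -8 + ((-1 + (k + 26)*(k + k))/k)/4 = -8 + ((-1 + (26 + k)*(2*k))/k)/4 = -8 + ((-1 + 2*k*(26 + k))/k)/4 = -8 + (-1 + 2*k*(26 + k))/(4*k))
1/(t + J(-338 - 1*425)) = 1/(156137 + (5 + (-338 - 1*425)/2 - 1/(4*(-338 - 1*425)))) = 1/(156137 + (5 + (-338 - 425)/2 - 1/(4*(-338 - 425)))) = 1/(156137 + (5 + (½)*(-763) - ¼/(-763))) = 1/(156137 + (5 - 763/2 - ¼*(-1/763))) = 1/(156137 + (5 - 763/2 + 1/3052)) = 1/(156137 - 1149077/3052) = 1/(475381047/3052) = 3052/475381047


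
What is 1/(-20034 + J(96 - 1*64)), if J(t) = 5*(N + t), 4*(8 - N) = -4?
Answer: -1/19829 ≈ -5.0431e-5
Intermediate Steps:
N = 9 (N = 8 - ¼*(-4) = 8 + 1 = 9)
J(t) = 45 + 5*t (J(t) = 5*(9 + t) = 45 + 5*t)
1/(-20034 + J(96 - 1*64)) = 1/(-20034 + (45 + 5*(96 - 1*64))) = 1/(-20034 + (45 + 5*(96 - 64))) = 1/(-20034 + (45 + 5*32)) = 1/(-20034 + (45 + 160)) = 1/(-20034 + 205) = 1/(-19829) = -1/19829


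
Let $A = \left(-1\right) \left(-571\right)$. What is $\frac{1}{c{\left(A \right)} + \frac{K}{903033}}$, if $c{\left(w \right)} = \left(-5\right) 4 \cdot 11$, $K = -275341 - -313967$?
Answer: $- \frac{903033}{198628634} \approx -0.0045463$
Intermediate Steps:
$K = 38626$ ($K = -275341 + 313967 = 38626$)
$A = 571$
$c{\left(w \right)} = -220$ ($c{\left(w \right)} = \left(-20\right) 11 = -220$)
$\frac{1}{c{\left(A \right)} + \frac{K}{903033}} = \frac{1}{-220 + \frac{38626}{903033}} = \frac{1}{- \frac{198628634}{903033}} = - \frac{903033}{198628634}$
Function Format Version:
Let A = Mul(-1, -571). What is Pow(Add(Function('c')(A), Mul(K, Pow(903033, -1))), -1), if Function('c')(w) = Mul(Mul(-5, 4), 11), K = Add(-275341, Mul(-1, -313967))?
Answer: Rational(-903033, 198628634) ≈ -0.0045463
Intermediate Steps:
K = 38626 (K = Add(-275341, 313967) = 38626)
A = 571
Function('c')(w) = -220 (Function('c')(w) = Mul(-20, 11) = -220)
Pow(Add(Function('c')(A), Mul(K, Pow(903033, -1))), -1) = Pow(Add(-220, Mul(38626, Pow(903033, -1))), -1) = Pow(Add(-220, Mul(38626, Rational(1, 903033))), -1) = Pow(Add(-220, Rational(38626, 903033)), -1) = Pow(Rational(-198628634, 903033), -1) = Rational(-903033, 198628634)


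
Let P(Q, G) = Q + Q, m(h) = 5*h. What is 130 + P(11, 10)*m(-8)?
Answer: -750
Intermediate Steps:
P(Q, G) = 2*Q
130 + P(11, 10)*m(-8) = 130 + (2*11)*(5*(-8)) = 130 + 22*(-40) = 130 - 880 = -750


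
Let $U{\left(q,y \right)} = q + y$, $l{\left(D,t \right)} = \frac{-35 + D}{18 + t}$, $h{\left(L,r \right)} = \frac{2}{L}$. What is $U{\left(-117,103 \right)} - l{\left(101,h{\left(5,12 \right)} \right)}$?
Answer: $- \frac{809}{46} \approx -17.587$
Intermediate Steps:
$l{\left(D,t \right)} = \frac{-35 + D}{18 + t}$
$U{\left(-117,103 \right)} - l{\left(101,h{\left(5,12 \right)} \right)} = \left(-117 + 103\right) - \frac{-35 + 101}{18 + \frac{2}{5}} = -14 - \frac{1}{18 + 2 \cdot \frac{1}{5}} \cdot 66 = -14 - \frac{1}{18 + \frac{2}{5}} \cdot 66 = -14 - \frac{1}{\frac{92}{5}} \cdot 66 = -14 - \frac{5}{92} \cdot 66 = -14 - \frac{165}{46} = - \frac{809}{46}$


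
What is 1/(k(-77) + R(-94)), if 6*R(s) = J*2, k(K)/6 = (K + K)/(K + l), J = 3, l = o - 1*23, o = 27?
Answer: 73/997 ≈ 0.073220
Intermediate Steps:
l = 4 (l = 27 - 1*23 = 27 - 23 = 4)
k(K) = 12*K/(4 + K) (k(K) = 6*((K + K)/(K + 4)) = 6*((2*K)/(4 + K)) = 6*(2*K/(4 + K)) = 12*K/(4 + K))
R(s) = 1 (R(s) = (3*2)/6 = (⅙)*6 = 1)
1/(k(-77) + R(-94)) = 1/(12*(-77)/(4 - 77) + 1) = 1/(12*(-77)/(-73) + 1) = 1/(12*(-77)*(-1/73) + 1) = 1/(924/73 + 1) = 1/(997/73) = 73/997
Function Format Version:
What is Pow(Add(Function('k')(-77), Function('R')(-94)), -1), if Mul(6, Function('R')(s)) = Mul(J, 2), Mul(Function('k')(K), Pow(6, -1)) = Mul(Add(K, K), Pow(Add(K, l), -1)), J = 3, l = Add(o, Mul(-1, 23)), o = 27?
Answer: Rational(73, 997) ≈ 0.073220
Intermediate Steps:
l = 4 (l = Add(27, Mul(-1, 23)) = Add(27, -23) = 4)
Function('k')(K) = Mul(12, K, Pow(Add(4, K), -1)) (Function('k')(K) = Mul(6, Mul(Add(K, K), Pow(Add(K, 4), -1))) = Mul(6, Mul(Mul(2, K), Pow(Add(4, K), -1))) = Mul(6, Mul(2, K, Pow(Add(4, K), -1))) = Mul(12, K, Pow(Add(4, K), -1)))
Function('R')(s) = 1 (Function('R')(s) = Mul(Rational(1, 6), Mul(3, 2)) = Mul(Rational(1, 6), 6) = 1)
Pow(Add(Function('k')(-77), Function('R')(-94)), -1) = Pow(Add(Mul(12, -77, Pow(Add(4, -77), -1)), 1), -1) = Pow(Add(Mul(12, -77, Pow(-73, -1)), 1), -1) = Pow(Add(Mul(12, -77, Rational(-1, 73)), 1), -1) = Pow(Add(Rational(924, 73), 1), -1) = Pow(Rational(997, 73), -1) = Rational(73, 997)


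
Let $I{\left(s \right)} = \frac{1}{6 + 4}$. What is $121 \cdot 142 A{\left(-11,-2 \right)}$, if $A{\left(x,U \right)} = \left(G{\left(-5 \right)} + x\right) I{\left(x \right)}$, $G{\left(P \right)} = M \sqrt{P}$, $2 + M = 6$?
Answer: $- \frac{94501}{5} + \frac{34364 i \sqrt{5}}{5} \approx -18900.0 + 15368.0 i$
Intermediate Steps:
$M = 4$ ($M = -2 + 6 = 4$)
$I{\left(s \right)} = \frac{1}{10}$
$G{\left(P \right)} = 4 \sqrt{P}$
$A{\left(x,U \right)} = \frac{x}{10} + \frac{2 i \sqrt{5}}{5}$ ($A{\left(x,U \right)} = \left(4 \sqrt{-5} + x\right) \frac{1}{10} = \left(4 i \sqrt{5} + x\right) \frac{1}{10} = \left(x + 4 i \sqrt{5}\right) \frac{1}{10} = \frac{x}{10} + \frac{2 i \sqrt{5}}{5}$)
$121 \cdot 142 A{\left(-11,-2 \right)} = 121 \cdot 142 \left(\frac{1}{10} \left(-11\right) + \frac{2 i \sqrt{5}}{5}\right) = 17182 \left(- \frac{11}{10} + \frac{2 i \sqrt{5}}{5}\right) = - \frac{94501}{5} + \frac{34364 i \sqrt{5}}{5}$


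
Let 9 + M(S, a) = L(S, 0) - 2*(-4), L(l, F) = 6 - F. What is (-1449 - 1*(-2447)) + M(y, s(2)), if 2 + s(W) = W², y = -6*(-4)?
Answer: 1003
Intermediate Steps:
y = 24
s(W) = -2 + W²
M(S, a) = 5 (M(S, a) = -9 + ((6 - 1*0) - 2*(-4)) = -9 + ((6 + 0) + 8) = -9 + (6 + 8) = -9 + 14 = 5)
(-1449 - 1*(-2447)) + M(y, s(2)) = (-1449 - 1*(-2447)) + 5 = (-1449 + 2447) + 5 = 998 + 5 = 1003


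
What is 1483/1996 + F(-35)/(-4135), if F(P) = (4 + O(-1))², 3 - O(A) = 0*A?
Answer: 6034401/8253460 ≈ 0.73114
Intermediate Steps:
O(A) = 3 (O(A) = 3 - 0*A = 3 - 1*0 = 3 + 0 = 3)
F(P) = 49 (F(P) = (4 + 3)² = 7² = 49)
1483/1996 + F(-35)/(-4135) = 1483/1996 + 49/(-4135) = 1483*(1/1996) + 49*(-1/4135) = 1483/1996 - 49/4135 = 6034401/8253460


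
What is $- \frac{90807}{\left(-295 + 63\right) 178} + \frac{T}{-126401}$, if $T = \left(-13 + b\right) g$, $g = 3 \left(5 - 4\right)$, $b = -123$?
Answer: $\frac{11494944375}{5219855696} \approx 2.2022$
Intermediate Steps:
$g = 3$ ($g = 3 \cdot 1 = 3$)
$T = -408$ ($T = \left(-13 - 123\right) 3 = \left(-136\right) 3 = -408$)
$- \frac{90807}{\left(-295 + 63\right) 178} + \frac{T}{-126401} = - \frac{90807}{\left(-295 + 63\right) 178} - \frac{408}{-126401} = - \frac{90807}{\left(-232\right) 178} - - \frac{408}{126401} = - \frac{90807}{-41296} + \frac{408}{126401} = \left(-90807\right) \left(- \frac{1}{41296}\right) + \frac{408}{126401} = \frac{90807}{41296} + \frac{408}{126401} = \frac{11494944375}{5219855696}$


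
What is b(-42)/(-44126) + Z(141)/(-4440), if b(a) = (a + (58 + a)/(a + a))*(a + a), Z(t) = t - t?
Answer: -1772/22063 ≈ -0.080315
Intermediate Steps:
Z(t) = 0
b(a) = 2*a*(a + (58 + a)/(2*a)) (b(a) = (a + (58 + a)/((2*a)))*(2*a) = (a + (58 + a)*(1/(2*a)))*(2*a) = (a + (58 + a)/(2*a))*(2*a) = 2*a*(a + (58 + a)/(2*a)))
b(-42)/(-44126) + Z(141)/(-4440) = (58 - 42 + 2*(-42)²)/(-44126) + 0/(-4440) = (58 - 42 + 2*1764)*(-1/44126) + 0*(-1/4440) = (58 - 42 + 3528)*(-1/44126) + 0 = 3544*(-1/44126) + 0 = -1772/22063 + 0 = -1772/22063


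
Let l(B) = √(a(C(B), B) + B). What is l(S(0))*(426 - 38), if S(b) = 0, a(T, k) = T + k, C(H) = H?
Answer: 0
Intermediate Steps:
l(B) = √3*√B (l(B) = √((B + B) + B) = √(2*B + B) = √(3*B) = √3*√B)
l(S(0))*(426 - 38) = (√3*√0)*(426 - 38) = (√3*0)*388 = 0*388 = 0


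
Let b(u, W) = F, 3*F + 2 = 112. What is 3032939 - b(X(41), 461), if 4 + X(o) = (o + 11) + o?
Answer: 9098707/3 ≈ 3.0329e+6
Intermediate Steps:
F = 110/3 (F = -⅔ + (⅓)*112 = -⅔ + 112/3 = 110/3 ≈ 36.667)
X(o) = 7 + 2*o (X(o) = -4 + ((o + 11) + o) = -4 + ((11 + o) + o) = -4 + (11 + 2*o) = 7 + 2*o)
b(u, W) = 110/3
3032939 - b(X(41), 461) = 3032939 - 1*110/3 = 3032939 - 110/3 = 9098707/3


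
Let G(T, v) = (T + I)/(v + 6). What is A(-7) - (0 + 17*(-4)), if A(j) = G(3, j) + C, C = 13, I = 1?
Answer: 77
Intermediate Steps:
G(T, v) = (1 + T)/(6 + v) (G(T, v) = (T + 1)/(v + 6) = (1 + T)/(6 + v))
A(j) = 13 + 4/(6 + j) (A(j) = (1 + 3)/(6 + j) + 13 = 4/(6 + j) + 13 = 13 + 4/(6 + j))
A(-7) - (0 + 17*(-4)) = (82 + 13*(-7))/(6 - 7) - (0 + 17*(-4)) = (82 - 91)/(-1) - (0 - 68) = -1*(-9) - 1*(-68) = 9 + 68 = 77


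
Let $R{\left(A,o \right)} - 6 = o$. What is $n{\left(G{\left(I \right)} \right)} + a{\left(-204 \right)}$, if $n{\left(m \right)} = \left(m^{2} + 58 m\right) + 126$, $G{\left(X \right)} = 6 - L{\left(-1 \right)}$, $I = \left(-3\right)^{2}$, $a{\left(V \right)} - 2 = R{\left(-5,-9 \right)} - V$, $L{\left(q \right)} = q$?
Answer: $784$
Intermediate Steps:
$R{\left(A,o \right)} = 6 + o$
$a{\left(V \right)} = -1 - V$ ($a{\left(V \right)} = 2 - \left(3 + V\right) = -1 - V$)
$I = 9$
$G{\left(X \right)} = 7$ ($G{\left(X \right)} = 6 - -1 = 6 + 1 = 7$)
$n{\left(m \right)} = 126 + m^{2} + 58 m$
$n{\left(G{\left(I \right)} \right)} + a{\left(-204 \right)} = \left(126 + 7^{2} + 58 \cdot 7\right) - -203 = \left(126 + 49 + 406\right) + \left(-1 + 204\right) = 581 + 203 = 784$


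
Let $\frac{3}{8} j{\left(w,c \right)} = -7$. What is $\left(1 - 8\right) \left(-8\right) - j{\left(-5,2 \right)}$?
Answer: $\frac{224}{3} \approx 74.667$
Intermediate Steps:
$j{\left(w,c \right)} = - \frac{56}{3}$ ($j{\left(w,c \right)} = \frac{8}{3} \left(-7\right) = - \frac{56}{3}$)
$\left(1 - 8\right) \left(-8\right) - j{\left(-5,2 \right)} = \left(1 - 8\right) \left(-8\right) - - \frac{56}{3} = \left(-7\right) \left(-8\right) + \frac{56}{3} = 56 + \frac{56}{3} = \frac{224}{3}$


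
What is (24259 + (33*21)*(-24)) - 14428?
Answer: -6801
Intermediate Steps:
(24259 + (33*21)*(-24)) - 14428 = (24259 + 693*(-24)) - 14428 = (24259 - 16632) - 14428 = 7627 - 14428 = -6801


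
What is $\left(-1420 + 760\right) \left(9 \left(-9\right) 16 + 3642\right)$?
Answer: $-1548360$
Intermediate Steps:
$\left(-1420 + 760\right) \left(9 \left(-9\right) 16 + 3642\right) = - 660 \left(\left(-81\right) 16 + 3642\right) = - 660 \left(-1296 + 3642\right) = \left(-660\right) 2346 = -1548360$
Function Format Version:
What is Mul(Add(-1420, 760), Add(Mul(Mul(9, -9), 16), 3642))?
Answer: -1548360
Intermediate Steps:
Mul(Add(-1420, 760), Add(Mul(Mul(9, -9), 16), 3642)) = Mul(-660, Add(Mul(-81, 16), 3642)) = Mul(-660, Add(-1296, 3642)) = Mul(-660, 2346) = -1548360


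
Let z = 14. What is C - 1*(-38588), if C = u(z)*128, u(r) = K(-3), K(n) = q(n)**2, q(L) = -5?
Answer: 41788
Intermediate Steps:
K(n) = 25 (K(n) = (-5)**2 = 25)
u(r) = 25
C = 3200 (C = 25*128 = 3200)
C - 1*(-38588) = 3200 - 1*(-38588) = 3200 + 38588 = 41788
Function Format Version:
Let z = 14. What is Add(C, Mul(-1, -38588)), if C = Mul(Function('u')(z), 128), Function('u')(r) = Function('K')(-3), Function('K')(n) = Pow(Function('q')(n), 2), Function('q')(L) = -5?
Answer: 41788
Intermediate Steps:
Function('K')(n) = 25 (Function('K')(n) = Pow(-5, 2) = 25)
Function('u')(r) = 25
C = 3200 (C = Mul(25, 128) = 3200)
Add(C, Mul(-1, -38588)) = Add(3200, Mul(-1, -38588)) = Add(3200, 38588) = 41788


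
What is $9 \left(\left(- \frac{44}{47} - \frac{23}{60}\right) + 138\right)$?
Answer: $\frac{1156317}{940} \approx 1230.1$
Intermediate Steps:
$9 \left(\left(- \frac{44}{47} - \frac{23}{60}\right) + 138\right) = 9 \left(- \frac{3721}{2820} + 138\right) = 9 \cdot \frac{385439}{2820} = \frac{1156317}{940}$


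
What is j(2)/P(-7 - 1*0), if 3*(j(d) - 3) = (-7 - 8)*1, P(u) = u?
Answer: 2/7 ≈ 0.28571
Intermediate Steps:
j(d) = -2 (j(d) = 3 + ((-7 - 8)*1)/3 = 3 + (-15*1)/3 = 3 + (⅓)*(-15) = 3 - 5 = -2)
j(2)/P(-7 - 1*0) = -2/(-7 - 1*0) = -2/(-7 + 0) = -2/(-7) = -2*(-⅐) = 2/7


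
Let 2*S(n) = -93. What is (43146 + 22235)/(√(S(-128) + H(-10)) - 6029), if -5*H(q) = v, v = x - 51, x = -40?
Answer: -3941820490/363488693 - 65381*I*√2830/363488693 ≈ -10.844 - 0.0095687*I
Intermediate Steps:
v = -91 (v = -40 - 51 = -91)
S(n) = -93/2 (S(n) = (½)*(-93) = -93/2)
H(q) = 91/5 (H(q) = -⅕*(-91) = 91/5)
(43146 + 22235)/(√(S(-128) + H(-10)) - 6029) = (43146 + 22235)/(√(-93/2 + 91/5) - 6029) = 65381/(√(-283/10) - 6029) = 65381/(I*√2830/10 - 6029) = 65381/(-6029 + I*√2830/10)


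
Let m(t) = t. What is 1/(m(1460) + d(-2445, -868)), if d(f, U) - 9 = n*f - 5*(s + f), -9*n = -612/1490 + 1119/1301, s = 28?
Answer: 193849/2651094175 ≈ 7.3120e-5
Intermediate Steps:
n = -145183/2907735 (n = -(-612/1490 + 1119/1301)/9 = -(-612*1/1490 + 1119*(1/1301))/9 = -(-306/745 + 1119/1301)/9 = -⅑*435549/969245 = -145183/2907735 ≈ -0.049930)
d(f, U) = -131 - 14683858*f/2907735 (d(f, U) = 9 + (-145183*f/2907735 - 5*(28 + f)) = 9 + (-145183*f/2907735 + (-140 - 5*f)) = 9 + (-140 - 14683858*f/2907735) = -131 - 14683858*f/2907735)
1/(m(1460) + d(-2445, -868)) = 1/(1460 + (-131 - 14683858/2907735*(-2445))) = 1/(1460 + (-131 + 2393468854/193849)) = 1/(1460 + 2368074635/193849) = 1/(2651094175/193849) = 193849/2651094175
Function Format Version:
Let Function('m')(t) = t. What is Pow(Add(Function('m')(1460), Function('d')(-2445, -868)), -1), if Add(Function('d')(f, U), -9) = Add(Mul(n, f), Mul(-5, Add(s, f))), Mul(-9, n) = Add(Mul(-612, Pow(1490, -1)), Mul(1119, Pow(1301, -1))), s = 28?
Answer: Rational(193849, 2651094175) ≈ 7.3120e-5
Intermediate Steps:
n = Rational(-145183, 2907735) (n = Mul(Rational(-1, 9), Add(Mul(-612, Pow(1490, -1)), Mul(1119, Pow(1301, -1)))) = Mul(Rational(-1, 9), Add(Mul(-612, Rational(1, 1490)), Mul(1119, Rational(1, 1301)))) = Mul(Rational(-1, 9), Add(Rational(-306, 745), Rational(1119, 1301))) = Mul(Rational(-1, 9), Rational(435549, 969245)) = Rational(-145183, 2907735) ≈ -0.049930)
Function('d')(f, U) = Add(-131, Mul(Rational(-14683858, 2907735), f)) (Function('d')(f, U) = Add(9, Add(Mul(Rational(-145183, 2907735), f), Mul(-5, Add(28, f)))) = Add(9, Add(Mul(Rational(-145183, 2907735), f), Add(-140, Mul(-5, f)))) = Add(9, Add(-140, Mul(Rational(-14683858, 2907735), f))) = Add(-131, Mul(Rational(-14683858, 2907735), f)))
Pow(Add(Function('m')(1460), Function('d')(-2445, -868)), -1) = Pow(Add(1460, Add(-131, Mul(Rational(-14683858, 2907735), -2445))), -1) = Pow(Add(1460, Add(-131, Rational(2393468854, 193849))), -1) = Pow(Add(1460, Rational(2368074635, 193849)), -1) = Pow(Rational(2651094175, 193849), -1) = Rational(193849, 2651094175)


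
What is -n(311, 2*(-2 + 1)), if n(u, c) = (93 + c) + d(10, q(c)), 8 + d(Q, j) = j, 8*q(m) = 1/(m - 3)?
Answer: -3319/40 ≈ -82.975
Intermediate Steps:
q(m) = 1/(8*(-3 + m)) (q(m) = 1/(8*(m - 3)) = 1/(8*(-3 + m)))
d(Q, j) = -8 + j
n(u, c) = 85 + c + 1/(8*(-3 + c)) (n(u, c) = (93 + c) + (-8 + 1/(8*(-3 + c))) = 85 + c + 1/(8*(-3 + c)))
-n(311, 2*(-2 + 1)) = -(⅛ + (-3 + 2*(-2 + 1))*(85 + 2*(-2 + 1)))/(-3 + 2*(-2 + 1)) = -(⅛ + (-3 + 2*(-1))*(85 + 2*(-1)))/(-3 + 2*(-1)) = -(⅛ + (-3 - 2)*(85 - 2))/(-3 - 2) = -(⅛ - 5*83)/(-5) = -(-1)*(⅛ - 415)/5 = -(-1)*(-3319)/(5*8) = -1*3319/40 = -3319/40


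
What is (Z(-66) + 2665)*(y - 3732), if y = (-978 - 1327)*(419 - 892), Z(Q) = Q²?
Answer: 7628548193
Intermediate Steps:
y = 1090265 (y = -2305*(-473) = 1090265)
(Z(-66) + 2665)*(y - 3732) = ((-66)² + 2665)*(1090265 - 3732) = (4356 + 2665)*1086533 = 7021*1086533 = 7628548193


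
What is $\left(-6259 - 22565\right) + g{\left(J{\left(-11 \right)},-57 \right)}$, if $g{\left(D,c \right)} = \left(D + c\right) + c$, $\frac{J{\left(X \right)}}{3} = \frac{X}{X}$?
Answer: $-28935$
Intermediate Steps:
$J{\left(X \right)} = 3$ ($J{\left(X \right)} = 3 \frac{X}{X} = 3 \cdot 1 = 3$)
$g{\left(D,c \right)} = D + 2 c$
$\left(-6259 - 22565\right) + g{\left(J{\left(-11 \right)},-57 \right)} = \left(-6259 - 22565\right) + \left(3 + 2 \left(-57\right)\right) = -28824 + \left(3 - 114\right) = -28824 - 111 = -28935$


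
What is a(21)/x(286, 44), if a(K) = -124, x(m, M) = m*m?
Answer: -31/20449 ≈ -0.0015160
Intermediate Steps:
x(m, M) = m**2
a(21)/x(286, 44) = -124/(286**2) = -124/81796 = -124*1/81796 = -31/20449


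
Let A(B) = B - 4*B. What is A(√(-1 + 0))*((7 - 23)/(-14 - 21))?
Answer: -48*I/35 ≈ -1.3714*I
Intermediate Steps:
A(B) = -3*B
A(√(-1 + 0))*((7 - 23)/(-14 - 21)) = (-3*√(-1 + 0))*((7 - 23)/(-14 - 21)) = (-3*I)*(-16/(-35)) = (-3*I)*(-16*(-1/35)) = -3*I*(16/35) = -48*I/35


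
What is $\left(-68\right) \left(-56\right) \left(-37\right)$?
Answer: $-140896$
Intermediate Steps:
$\left(-68\right) \left(-56\right) \left(-37\right) = 3808 \left(-37\right) = -140896$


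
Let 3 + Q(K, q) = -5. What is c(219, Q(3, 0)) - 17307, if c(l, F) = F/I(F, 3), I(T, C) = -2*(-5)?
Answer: -86539/5 ≈ -17308.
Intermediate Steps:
I(T, C) = 10
Q(K, q) = -8 (Q(K, q) = -3 - 5 = -8)
c(l, F) = F/10
c(219, Q(3, 0)) - 17307 = (⅒)*(-8) - 17307 = -⅘ - 17307 = -86539/5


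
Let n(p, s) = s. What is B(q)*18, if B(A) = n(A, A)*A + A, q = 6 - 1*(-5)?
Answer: 2376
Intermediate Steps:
q = 11 (q = 6 + 5 = 11)
B(A) = A + A² (B(A) = A*A + A = A² + A = A + A²)
B(q)*18 = (11*(1 + 11))*18 = (11*12)*18 = 132*18 = 2376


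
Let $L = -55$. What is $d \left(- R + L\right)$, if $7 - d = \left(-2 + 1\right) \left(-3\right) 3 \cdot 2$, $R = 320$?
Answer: $4125$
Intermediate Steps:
$d = -11$ ($d = 7 - \left(-2 + 1\right) \left(-3\right) 3 \cdot 2 = 7 - - \left(-9\right) 2 = 7 - \left(-1\right) \left(-18\right) = 7 - 18 = -11$)
$d \left(- R + L\right) = - 11 \left(\left(-1\right) 320 - 55\right) = - 11 \left(-320 - 55\right) = \left(-11\right) \left(-375\right) = 4125$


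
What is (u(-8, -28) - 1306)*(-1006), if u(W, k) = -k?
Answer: 1285668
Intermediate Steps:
(u(-8, -28) - 1306)*(-1006) = (-1*(-28) - 1306)*(-1006) = (28 - 1306)*(-1006) = -1278*(-1006) = 1285668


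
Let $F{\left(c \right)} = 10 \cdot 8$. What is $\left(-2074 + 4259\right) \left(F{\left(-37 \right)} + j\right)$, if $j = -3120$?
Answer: $-6642400$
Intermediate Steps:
$F{\left(c \right)} = 80$
$\left(-2074 + 4259\right) \left(F{\left(-37 \right)} + j\right) = \left(-2074 + 4259\right) \left(80 - 3120\right) = 2185 \left(-3040\right) = -6642400$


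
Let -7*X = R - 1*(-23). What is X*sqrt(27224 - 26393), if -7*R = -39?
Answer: -200*sqrt(831)/49 ≈ -117.66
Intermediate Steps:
R = 39/7 (R = -1/7*(-39) = 39/7 ≈ 5.5714)
X = -200/49 (X = -(39/7 - 1*(-23))/7 = -(39/7 + 23)/7 = -1/7*200/7 = -200/49 ≈ -4.0816)
X*sqrt(27224 - 26393) = -200*sqrt(27224 - 26393)/49 = -200*sqrt(831)/49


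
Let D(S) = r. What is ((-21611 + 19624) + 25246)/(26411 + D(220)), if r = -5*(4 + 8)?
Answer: 23259/26351 ≈ 0.88266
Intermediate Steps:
r = -60 (r = -5*12 = -60)
D(S) = -60
((-21611 + 19624) + 25246)/(26411 + D(220)) = ((-21611 + 19624) + 25246)/(26411 - 60) = (-1987 + 25246)/26351 = 23259*(1/26351) = 23259/26351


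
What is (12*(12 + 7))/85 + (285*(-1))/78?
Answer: -2147/2210 ≈ -0.97149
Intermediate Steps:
(12*(12 + 7))/85 + (285*(-1))/78 = (12*19)*(1/85) - 285*1/78 = 228*(1/85) - 95/26 = 228/85 - 95/26 = -2147/2210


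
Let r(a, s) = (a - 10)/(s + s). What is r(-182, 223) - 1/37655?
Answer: -3615103/8397065 ≈ -0.43052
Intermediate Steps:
r(a, s) = (-10 + a)/(2*s) (r(a, s) = (-10 + a)/((2*s)) = (-10 + a)*(1/(2*s)) = (-10 + a)/(2*s))
r(-182, 223) - 1/37655 = (½)*(-10 - 182)/223 - 1/37655 = (½)*(1/223)*(-192) - 1*1/37655 = -96/223 - 1/37655 = -3615103/8397065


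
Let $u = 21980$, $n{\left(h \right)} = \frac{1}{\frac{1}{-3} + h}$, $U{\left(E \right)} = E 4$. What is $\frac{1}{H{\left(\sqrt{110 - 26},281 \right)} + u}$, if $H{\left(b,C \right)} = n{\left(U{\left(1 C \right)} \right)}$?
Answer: $\frac{3371}{74094583} \approx 4.5496 \cdot 10^{-5}$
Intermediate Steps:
$U{\left(E \right)} = 4 E$
$n{\left(h \right)} = \frac{1}{- \frac{1}{3} + h}$
$H{\left(b,C \right)} = \frac{3}{-1 + 12 C}$ ($H{\left(b,C \right)} = \frac{3}{-1 + 3 \cdot 4 \cdot 1 C} = \frac{3}{-1 + 3 \cdot 4 C} = \frac{3}{-1 + 12 C}$)
$\frac{1}{H{\left(\sqrt{110 - 26},281 \right)} + u} = \frac{1}{\frac{3}{-1 + 12 \cdot 281} + 21980} = \frac{1}{\frac{3}{-1 + 3372} + 21980} = \frac{1}{\frac{3}{3371} + 21980} = \frac{1}{\frac{74094583}{3371}} = \frac{3371}{74094583}$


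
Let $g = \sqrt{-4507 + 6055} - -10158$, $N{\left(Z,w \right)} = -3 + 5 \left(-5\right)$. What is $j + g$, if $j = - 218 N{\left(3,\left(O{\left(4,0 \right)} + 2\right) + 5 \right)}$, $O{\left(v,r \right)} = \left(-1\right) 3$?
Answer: $16262 + 6 \sqrt{43} \approx 16301.0$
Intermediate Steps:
$O{\left(v,r \right)} = -3$
$N{\left(Z,w \right)} = -28$ ($N{\left(Z,w \right)} = -3 - 25 = -28$)
$g = 10158 + 6 \sqrt{43}$ ($g = \sqrt{1548} + 10158 = 6 \sqrt{43} + 10158 = 10158 + 6 \sqrt{43} \approx 10197.0$)
$j = 6104$ ($j = \left(-218\right) \left(-28\right) = 6104$)
$j + g = 6104 + \left(10158 + 6 \sqrt{43}\right) = 16262 + 6 \sqrt{43}$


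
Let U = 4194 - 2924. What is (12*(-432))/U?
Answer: -2592/635 ≈ -4.0819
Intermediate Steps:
U = 1270
(12*(-432))/U = (12*(-432))/1270 = -5184*1/1270 = -2592/635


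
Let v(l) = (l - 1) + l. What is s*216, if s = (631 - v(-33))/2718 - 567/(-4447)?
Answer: 55741344/671497 ≈ 83.010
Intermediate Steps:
v(l) = -1 + 2*l (v(l) = (-1 + l) + l = -1 + 2*l)
s = 2322556/6043473 (s = (631 - (-1 + 2*(-33)))/2718 - 567/(-4447) = (631 - (-1 - 66))*(1/2718) - 567*(-1/4447) = (631 - 1*(-67))*(1/2718) + 567/4447 = (631 + 67)*(1/2718) + 567/4447 = 698*(1/2718) + 567/4447 = 349/1359 + 567/4447 = 2322556/6043473 ≈ 0.38431)
s*216 = (2322556/6043473)*216 = 55741344/671497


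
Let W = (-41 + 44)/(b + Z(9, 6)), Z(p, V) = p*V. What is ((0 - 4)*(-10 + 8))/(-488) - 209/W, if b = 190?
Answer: -3110759/183 ≈ -16999.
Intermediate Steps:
Z(p, V) = V*p
W = 3/244 (W = (-41 + 44)/(190 + 6*9) = 3/(190 + 54) = 3/244 ≈ 0.012295)
((0 - 4)*(-10 + 8))/(-488) - 209/W = ((0 - 4)*(-10 + 8))/(-488) - 209/3/244 = -4*(-2)*(-1/488) - 209*244/3 = 8*(-1/488) - 50996/3 = -1/61 - 50996/3 = -3110759/183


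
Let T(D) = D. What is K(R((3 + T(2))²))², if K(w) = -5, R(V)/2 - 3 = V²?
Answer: 25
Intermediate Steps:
R(V) = 6 + 2*V²
K(R((3 + T(2))²))² = (-5)² = 25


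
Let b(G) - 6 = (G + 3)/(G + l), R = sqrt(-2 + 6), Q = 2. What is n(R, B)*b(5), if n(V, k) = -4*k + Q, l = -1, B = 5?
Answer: -144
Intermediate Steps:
R = 2 (R = sqrt(4) = 2)
n(V, k) = 2 - 4*k (n(V, k) = -4*k + 2 = 2 - 4*k)
b(G) = 6 + (3 + G)/(-1 + G) (b(G) = 6 + (G + 3)/(G - 1) = 6 + (3 + G)/(-1 + G))
n(R, B)*b(5) = (2 - 4*5)*((-3 + 7*5)/(-1 + 5)) = (2 - 20)*((-3 + 35)/4) = -9*32/2 = -18*8 = -144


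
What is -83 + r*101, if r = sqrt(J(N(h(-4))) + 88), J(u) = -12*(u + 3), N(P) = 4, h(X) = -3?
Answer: 119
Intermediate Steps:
J(u) = -36 - 12*u (J(u) = -12*(3 + u) = -36 - 12*u)
r = 2 (r = sqrt((-36 - 12*4) + 88) = sqrt((-36 - 48) + 88) = sqrt(-84 + 88) = sqrt(4) = 2)
-83 + r*101 = -83 + 2*101 = -83 + 202 = 119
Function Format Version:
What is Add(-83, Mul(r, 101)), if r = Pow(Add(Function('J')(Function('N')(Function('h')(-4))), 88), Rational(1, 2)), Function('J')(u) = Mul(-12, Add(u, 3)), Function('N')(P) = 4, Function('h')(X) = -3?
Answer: 119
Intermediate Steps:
Function('J')(u) = Add(-36, Mul(-12, u)) (Function('J')(u) = Mul(-12, Add(3, u)) = Add(-36, Mul(-12, u)))
r = 2 (r = Pow(Add(Add(-36, Mul(-12, 4)), 88), Rational(1, 2)) = Pow(Add(Add(-36, -48), 88), Rational(1, 2)) = Pow(Add(-84, 88), Rational(1, 2)) = Pow(4, Rational(1, 2)) = 2)
Add(-83, Mul(r, 101)) = Add(-83, Mul(2, 101)) = Add(-83, 202) = 119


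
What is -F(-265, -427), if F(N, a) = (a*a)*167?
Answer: -30448943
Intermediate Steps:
F(N, a) = 167*a² (F(N, a) = a²*167 = 167*a²)
-F(-265, -427) = -167*(-427)² = -167*182329 = -1*30448943 = -30448943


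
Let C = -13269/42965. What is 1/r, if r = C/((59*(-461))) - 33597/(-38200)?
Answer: 8928142467400/7852426047339 ≈ 1.1370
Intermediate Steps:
C = -13269/42965 (C = -13269*1/42965 = -13269/42965 ≈ -0.30883)
r = 7852426047339/8928142467400 (r = -13269/(42965*(59*(-461))) - 33597/(-38200) = -13269/42965/(-27199) - 33597*(-1/38200) = -13269/42965*(-1/27199) + 33597/38200 = 13269/1168605035 + 33597/38200 = 7852426047339/8928142467400 ≈ 0.87951)
1/r = 1/(7852426047339/8928142467400) = 8928142467400/7852426047339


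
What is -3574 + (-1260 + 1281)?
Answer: -3553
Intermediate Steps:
-3574 + (-1260 + 1281) = -3574 + 21 = -3553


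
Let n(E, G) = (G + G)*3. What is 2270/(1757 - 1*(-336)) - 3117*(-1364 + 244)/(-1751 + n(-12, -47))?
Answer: -7302131810/4255069 ≈ -1716.1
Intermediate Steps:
n(E, G) = 6*G (n(E, G) = (2*G)*3 = 6*G)
2270/(1757 - 1*(-336)) - 3117*(-1364 + 244)/(-1751 + n(-12, -47)) = 2270/(1757 - 1*(-336)) - 3117*(-1364 + 244)/(-1751 + 6*(-47)) = 2270/(1757 + 336) - 3117*(-1120/(-1751 - 282)) = 2270/2093 - 3117/((-2033*(-1/1120))) = 2270*(1/2093) - 3117/2033/1120 = 2270/2093 - 3117*1120/2033 = 2270/2093 - 3491040/2033 = -7302131810/4255069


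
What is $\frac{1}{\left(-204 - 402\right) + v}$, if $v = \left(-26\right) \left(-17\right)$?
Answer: $- \frac{1}{164} \approx -0.0060976$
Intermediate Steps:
$v = 442$
$\frac{1}{\left(-204 - 402\right) + v} = \frac{1}{\left(-204 - 402\right) + 442} = \frac{1}{-606 + 442} = \frac{1}{-164} = - \frac{1}{164}$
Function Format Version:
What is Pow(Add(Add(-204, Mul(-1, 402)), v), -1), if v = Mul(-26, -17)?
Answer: Rational(-1, 164) ≈ -0.0060976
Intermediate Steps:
v = 442
Pow(Add(Add(-204, Mul(-1, 402)), v), -1) = Pow(Add(Add(-204, Mul(-1, 402)), 442), -1) = Pow(Add(Add(-204, -402), 442), -1) = Pow(Add(-606, 442), -1) = Pow(-164, -1) = Rational(-1, 164)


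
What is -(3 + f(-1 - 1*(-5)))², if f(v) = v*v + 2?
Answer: -441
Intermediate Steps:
f(v) = 2 + v² (f(v) = v² + 2 = 2 + v²)
-(3 + f(-1 - 1*(-5)))² = -(3 + (2 + (-1 - 1*(-5))²))² = -(3 + (2 + (-1 + 5)²))² = -(3 + (2 + 4²))² = -(3 + (2 + 16))² = -(3 + 18)² = -1*21² = -1*441 = -441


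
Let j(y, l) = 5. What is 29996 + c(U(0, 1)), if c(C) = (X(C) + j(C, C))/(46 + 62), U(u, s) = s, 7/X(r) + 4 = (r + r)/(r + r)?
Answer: 2429678/81 ≈ 29996.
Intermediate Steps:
X(r) = -7/3 (X(r) = 7/(-4 + (r + r)/(r + r)) = 7/(-4 + (2*r)/((2*r))) = 7/(-4 + (2*r)*(1/(2*r))) = 7/(-4 + 1) = 7/(-3) = 7*(-⅓) = -7/3)
c(C) = 2/81 (c(C) = (-7/3 + 5)/(46 + 62) = (8/3)/108 = (8/3)*(1/108) = 2/81)
29996 + c(U(0, 1)) = 29996 + 2/81 = 2429678/81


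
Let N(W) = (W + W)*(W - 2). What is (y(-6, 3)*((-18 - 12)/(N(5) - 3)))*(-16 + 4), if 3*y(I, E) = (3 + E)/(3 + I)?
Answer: -80/9 ≈ -8.8889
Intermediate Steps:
y(I, E) = (3 + E)/(3*(3 + I)) (y(I, E) = ((3 + E)/(3 + I))/3 = (3 + E)/(3*(3 + I)))
N(W) = 2*W*(-2 + W) (N(W) = (2*W)*(-2 + W) = 2*W*(-2 + W))
(y(-6, 3)*((-18 - 12)/(N(5) - 3)))*(-16 + 4) = (((3 + 3)/(3*(3 - 6)))*((-18 - 12)/(2*5*(-2 + 5) - 3)))*(-16 + 4) = (((1/3)*6/(-3))*(-30/(2*5*3 - 3)))*(-12) = (((1/3)*(-1/3)*6)*(-30/(30 - 3)))*(-12) = -(-20)/27*(-12) = -2/3*(-10/9)*(-12) = (20/27)*(-12) = -80/9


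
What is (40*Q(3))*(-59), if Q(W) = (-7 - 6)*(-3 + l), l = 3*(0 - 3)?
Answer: -368160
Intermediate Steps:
l = -9 (l = 3*(-3) = -9)
Q(W) = 156 (Q(W) = (-7 - 6)*(-3 - 9) = -13*(-12) = 156)
(40*Q(3))*(-59) = (40*156)*(-59) = 6240*(-59) = -368160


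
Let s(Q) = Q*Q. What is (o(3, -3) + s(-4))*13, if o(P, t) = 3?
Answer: 247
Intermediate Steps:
s(Q) = Q²
(o(3, -3) + s(-4))*13 = (3 + (-4)²)*13 = (3 + 16)*13 = 19*13 = 247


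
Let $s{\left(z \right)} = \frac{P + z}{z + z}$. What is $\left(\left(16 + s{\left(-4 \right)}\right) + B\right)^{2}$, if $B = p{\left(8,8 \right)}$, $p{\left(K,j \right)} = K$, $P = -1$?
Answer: $\frac{38809}{64} \approx 606.39$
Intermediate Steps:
$s{\left(z \right)} = \frac{-1 + z}{2 z}$ ($s{\left(z \right)} = \frac{-1 + z}{z + z} = \frac{-1 + z}{2 z}$)
$B = 8$
$\left(\left(16 + s{\left(-4 \right)}\right) + B\right)^{2} = \left(\left(16 + \frac{-1 - 4}{2 \left(-4\right)}\right) + 8\right)^{2} = \left(\left(16 + \frac{1}{2} \left(- \frac{1}{4}\right) \left(-5\right)\right) + 8\right)^{2} = \left(\left(16 + \frac{5}{8}\right) + 8\right)^{2} = \left(\frac{133}{8} + 8\right)^{2} = \left(\frac{197}{8}\right)^{2} = \frac{38809}{64}$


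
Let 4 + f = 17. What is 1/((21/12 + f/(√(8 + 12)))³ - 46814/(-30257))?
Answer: -24031300654398400/55581360150959 + 10747366781956480*√5/55581360150959 ≈ 0.0097524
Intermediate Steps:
f = 13 (f = -4 + 17 = 13)
1/((21/12 + f/(√(8 + 12)))³ - 46814/(-30257)) = 1/((21/12 + 13/(√(8 + 12)))³ - 46814/(-30257)) = 1/((21*(1/12) + 13/(√20))³ - 46814*(-1/30257)) = 1/((7/4 + 13/((2*√5)))³ + 46814/30257) = 1/((7/4 + 13*(√5/10))³ + 46814/30257) = 1/((7/4 + 13*√5/10)³ + 46814/30257) = 1/(46814/30257 + (7/4 + 13*√5/10)³)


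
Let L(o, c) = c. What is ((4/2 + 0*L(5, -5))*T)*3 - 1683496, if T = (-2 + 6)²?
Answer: -1683400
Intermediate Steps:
T = 16 (T = 4² = 16)
((4/2 + 0*L(5, -5))*T)*3 - 1683496 = ((4/2 + 0*(-5))*16)*3 - 1683496 = ((4*(½) + 0)*16)*3 - 1683496 = ((2 + 0)*16)*3 - 1683496 = (2*16)*3 - 1683496 = 32*3 - 1683496 = 96 - 1683496 = -1683400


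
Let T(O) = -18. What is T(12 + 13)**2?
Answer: 324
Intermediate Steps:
T(12 + 13)**2 = (-18)**2 = 324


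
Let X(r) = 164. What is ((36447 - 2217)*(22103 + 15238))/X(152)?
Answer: 639091215/82 ≈ 7.7938e+6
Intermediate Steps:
((36447 - 2217)*(22103 + 15238))/X(152) = ((36447 - 2217)*(22103 + 15238))/164 = (34230*37341)*(1/164) = 1278182430*(1/164) = 639091215/82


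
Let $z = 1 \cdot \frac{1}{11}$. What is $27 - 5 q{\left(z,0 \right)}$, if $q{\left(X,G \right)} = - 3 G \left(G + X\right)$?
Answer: $27$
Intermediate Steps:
$z = \frac{1}{11}$ ($z = 1 \cdot \frac{1}{11} = \frac{1}{11} \approx 0.090909$)
$q{\left(X,G \right)} = - 3 G \left(G + X\right)$
$27 - 5 q{\left(z,0 \right)} = 27 - 5 \left(\left(-3\right) 0 \left(0 + \frac{1}{11}\right)\right) = 27 - 5 \left(\left(-3\right) 0 \cdot \frac{1}{11}\right) = 27 - 0 = 27 + 0 = 27$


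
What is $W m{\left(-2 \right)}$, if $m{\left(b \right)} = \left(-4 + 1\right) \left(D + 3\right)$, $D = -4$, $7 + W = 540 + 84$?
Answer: $1851$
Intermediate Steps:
$W = 617$ ($W = -7 + \left(540 + 84\right) = -7 + 624 = 617$)
$m{\left(b \right)} = 3$ ($m{\left(b \right)} = \left(-4 + 1\right) \left(-4 + 3\right) = \left(-3\right) \left(-1\right) = 3$)
$W m{\left(-2 \right)} = 617 \cdot 3 = 1851$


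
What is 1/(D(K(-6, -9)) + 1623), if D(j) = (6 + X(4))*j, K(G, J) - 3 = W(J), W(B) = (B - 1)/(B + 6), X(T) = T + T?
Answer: 3/5135 ≈ 0.00058423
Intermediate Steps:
X(T) = 2*T
W(B) = (-1 + B)/(6 + B)
K(G, J) = 3 + (-1 + J)/(6 + J)
D(j) = 14*j (D(j) = (6 + 2*4)*j = (6 + 8)*j = 14*j)
1/(D(K(-6, -9)) + 1623) = 1/(14*((17 + 4*(-9))/(6 - 9)) + 1623) = 1/(14*((17 - 36)/(-3)) + 1623) = 1/(14*(-⅓*(-19)) + 1623) = 1/(14*(19/3) + 1623) = 1/(266/3 + 1623) = 1/(5135/3) = 3/5135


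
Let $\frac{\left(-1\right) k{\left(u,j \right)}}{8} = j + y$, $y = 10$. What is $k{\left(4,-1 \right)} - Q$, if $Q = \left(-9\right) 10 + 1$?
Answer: $17$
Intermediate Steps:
$Q = -89$ ($Q = -90 + 1 = -89$)
$k{\left(u,j \right)} = -80 - 8 j$ ($k{\left(u,j \right)} = - 8 \left(j + 10\right) = - 8 \left(10 + j\right) = -80 - 8 j$)
$k{\left(4,-1 \right)} - Q = \left(-80 - -8\right) - -89 = \left(-80 + 8\right) + 89 = -72 + 89 = 17$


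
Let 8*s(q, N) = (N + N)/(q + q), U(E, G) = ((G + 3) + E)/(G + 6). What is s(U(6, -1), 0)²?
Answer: 0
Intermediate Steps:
U(E, G) = (3 + E + G)/(6 + G) (U(E, G) = ((3 + G) + E)/(6 + G) = (3 + E + G)/(6 + G))
s(q, N) = N/(8*q) (s(q, N) = ((N + N)/(q + q))/8 = ((2*N)/((2*q)))/8 = ((2*N)*(1/(2*q)))/8 = (N/q)/8 = N/(8*q))
s(U(6, -1), 0)² = ((⅛)*0/((3 + 6 - 1)/(6 - 1)))² = ((⅛)*0/(8/5))² = ((⅛)*0*(5/8))² = 0² = 0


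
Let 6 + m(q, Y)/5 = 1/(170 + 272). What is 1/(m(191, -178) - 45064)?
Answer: -442/19931543 ≈ -2.2176e-5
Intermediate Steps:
m(q, Y) = -13255/442 (m(q, Y) = -30 + 5/(170 + 272) = -30 + 5/442 = -13255/442)
1/(m(191, -178) - 45064) = 1/(-13255/442 - 45064) = 1/(-19931543/442) = -442/19931543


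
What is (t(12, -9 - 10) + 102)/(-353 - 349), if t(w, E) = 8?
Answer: -55/351 ≈ -0.15670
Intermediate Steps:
(t(12, -9 - 10) + 102)/(-353 - 349) = (8 + 102)/(-353 - 349) = 110/(-702) = 110*(-1/702) = -55/351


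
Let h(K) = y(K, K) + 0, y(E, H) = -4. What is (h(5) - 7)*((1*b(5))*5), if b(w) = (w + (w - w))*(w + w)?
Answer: -2750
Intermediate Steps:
h(K) = -4 (h(K) = -4 + 0 = -4)
b(w) = 2*w² (b(w) = (w + 0)*(2*w) = w*(2*w) = 2*w²)
(h(5) - 7)*((1*b(5))*5) = (-4 - 7)*((1*(2*5²))*5) = -11*1*(2*25)*5 = -11*1*50*5 = -550*5 = -11*250 = -2750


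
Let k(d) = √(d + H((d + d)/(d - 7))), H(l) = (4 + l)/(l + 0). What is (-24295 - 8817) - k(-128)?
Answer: -33112 - I*√7993/8 ≈ -33112.0 - 11.175*I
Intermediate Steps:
H(l) = (4 + l)/l
k(d) = √(d + (-7 + d)*(4 + 2*d/(-7 + d))/(2*d)) (k(d) = √(d + (4 + (d + d)/(d - 7))/(((d + d)/(d - 7)))) = √(d + (4 + (2*d)/(-7 + d))/(((2*d)/(-7 + d)))) = √(d + (4 + 2*d/(-7 + d))/((2*d/(-7 + d)))) = √(d + ((-7 + d)/(2*d))*(4 + 2*d/(-7 + d))) = √(d + (-7 + d)*(4 + 2*d/(-7 + d))/(2*d)))
(-24295 - 8817) - k(-128) = (-24295 - 8817) - √(3 - 128 - 14/(-128)) = -33112 - √(3 - 128 - 14*(-1/128)) = -33112 - √(3 - 128 + 7/64) = -33112 - √(-7993/64) = -33112 - I*√7993/8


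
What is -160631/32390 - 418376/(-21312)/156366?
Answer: -4779328477451/963739056240 ≈ -4.9592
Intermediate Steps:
-160631/32390 - 418376/(-21312)/156366 = -160631*1/32390 - 418376*(-1/21312)*(1/156366) = -160631/32390 + (52297/2664)*(1/156366) = -160631/32390 + 7471/59508432 = -4779328477451/963739056240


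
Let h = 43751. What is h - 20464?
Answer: 23287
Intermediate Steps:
h - 20464 = 43751 - 20464 = 23287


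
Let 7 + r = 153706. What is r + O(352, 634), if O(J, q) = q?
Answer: 154333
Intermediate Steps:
r = 153699 (r = -7 + 153706 = 153699)
r + O(352, 634) = 153699 + 634 = 154333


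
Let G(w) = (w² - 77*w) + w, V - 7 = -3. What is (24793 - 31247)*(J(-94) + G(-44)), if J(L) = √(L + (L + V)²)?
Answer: -34077120 - 6454*√8006 ≈ -3.4655e+7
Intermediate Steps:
V = 4 (V = 7 - 3 = 4)
J(L) = √(L + (4 + L)²) (J(L) = √(L + (L + 4)²) = √(L + (4 + L)²))
G(w) = w² - 76*w
(24793 - 31247)*(J(-94) + G(-44)) = (24793 - 31247)*(√(-94 + (4 - 94)²) - 44*(-76 - 44)) = -6454*(√(-94 + (-90)²) - 44*(-120)) = -6454*(√(-94 + 8100) + 5280) = -6454*(√8006 + 5280) = -6454*(5280 + √8006) = -34077120 - 6454*√8006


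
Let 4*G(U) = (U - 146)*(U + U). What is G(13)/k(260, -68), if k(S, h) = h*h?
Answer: -1729/9248 ≈ -0.18696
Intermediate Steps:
k(S, h) = h²
G(U) = U*(-146 + U)/2 (G(U) = ((U - 146)*(U + U))/4 = ((-146 + U)*(2*U))/4 = (2*U*(-146 + U))/4 = U*(-146 + U)/2)
G(13)/k(260, -68) = ((½)*13*(-146 + 13))/((-68)²) = ((½)*13*(-133))/4624 = -1729/2*1/4624 = -1729/9248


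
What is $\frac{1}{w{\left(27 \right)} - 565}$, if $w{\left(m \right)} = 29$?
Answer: $- \frac{1}{536} \approx -0.0018657$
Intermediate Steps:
$\frac{1}{w{\left(27 \right)} - 565} = \frac{1}{29 - 565} = \frac{1}{-536} = - \frac{1}{536}$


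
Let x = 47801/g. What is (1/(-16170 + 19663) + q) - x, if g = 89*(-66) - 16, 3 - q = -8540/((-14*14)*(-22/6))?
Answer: 743563239/32330210 ≈ 22.999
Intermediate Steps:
q = 1146/77 (q = 3 - (-8540)/((-14*14)*(-22/6)) = 3 - (-8540)/((-(-4312)/6)) = 3 - (-8540)/((-196*(-11/3))) = 3 - (-8540)/2156/3 = 3 - (-8540)*3/2156 = 3 - 1*(-915/77) = 3 + 915/77 = 1146/77 ≈ 14.883)
g = -5890 (g = -5874 - 16 = -5890)
x = -47801/5890 (x = 47801/(-5890) = 47801*(-1/5890) = -47801/5890 ≈ -8.1156)
(1/(-16170 + 19663) + q) - x = (1/(-16170 + 19663) + 1146/77) - 1*(-47801/5890) = (1/3493 + 1146/77) + 47801/5890 = 81695/5489 + 47801/5890 = 743563239/32330210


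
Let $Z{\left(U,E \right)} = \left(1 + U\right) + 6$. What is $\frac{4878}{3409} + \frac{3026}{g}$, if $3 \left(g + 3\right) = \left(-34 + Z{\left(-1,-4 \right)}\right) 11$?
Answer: $- \frac{29400576}{1080653} \approx -27.206$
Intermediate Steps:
$Z{\left(U,E \right)} = 7 + U$
$g = - \frac{317}{3}$ ($g = -3 + \frac{\left(-34 + \left(7 - 1\right)\right) 11}{3} = -3 + \frac{\left(-34 + 6\right) 11}{3} = -3 + \frac{\left(-28\right) 11}{3} = -3 + \frac{1}{3} \left(-308\right) = -3 - \frac{308}{3} = - \frac{317}{3} \approx -105.67$)
$\frac{4878}{3409} + \frac{3026}{g} = \frac{4878}{3409} + \frac{3026}{- \frac{317}{3}} = 4878 \cdot \frac{1}{3409} + 3026 \left(- \frac{3}{317}\right) = \frac{4878}{3409} - \frac{9078}{317} = - \frac{29400576}{1080653}$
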